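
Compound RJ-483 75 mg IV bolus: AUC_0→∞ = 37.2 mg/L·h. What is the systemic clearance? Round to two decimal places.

CL = Dose_iv / AUC_0→∞
   = 75 / 37.2 = 2.01613 L/h

CL = 2.02 L/h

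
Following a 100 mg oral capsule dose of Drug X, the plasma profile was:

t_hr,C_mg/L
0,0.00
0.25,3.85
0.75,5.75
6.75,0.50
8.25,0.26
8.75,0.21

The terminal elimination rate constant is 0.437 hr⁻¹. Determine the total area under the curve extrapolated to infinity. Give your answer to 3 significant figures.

Trapezoidal AUC_0→8.75:
  [0→0.25]: (0.00+3.85)/2 × 0.25 = 0.48125
  [0.25→0.75]: (3.85+5.75)/2 × 0.5 = 2.4
  [0.75→6.75]: (5.75+0.50)/2 × 6 = 18.75
  [6.75→8.25]: (0.50+0.26)/2 × 1.5 = 0.57
  [8.25→8.75]: (0.26+0.21)/2 × 0.5 = 0.1175
  Sum = 22.31875 mg/L·hr
Extrapolated tail: C_last / k_e = 0.21 / 0.437 = 0.481
AUC_0→∞ = 22.31875 + 0.481 = 22.79975 mg/L·hr

AUC = 22.8 mg/L·hr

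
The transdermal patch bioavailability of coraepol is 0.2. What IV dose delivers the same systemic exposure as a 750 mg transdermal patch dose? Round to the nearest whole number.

D_iv = 150 mg

Systemic exposure from an extravascular dose = F × D_ev, so the equivalent IV dose is F × D_ev.
D_iv = F × D_ev = 0.2 × 750 = 150 mg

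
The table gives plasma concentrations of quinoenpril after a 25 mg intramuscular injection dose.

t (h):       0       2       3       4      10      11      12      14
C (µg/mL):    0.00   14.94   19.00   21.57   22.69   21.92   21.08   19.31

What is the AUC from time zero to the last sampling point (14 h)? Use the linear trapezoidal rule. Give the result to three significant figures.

AUC = 269 µg/mL·h

Trapezoidal AUC_0→14:
  [0→2]: (0.00+14.94)/2 × 2 = 14.94
  [2→3]: (14.94+19.00)/2 × 1 = 16.97
  [3→4]: (19.00+21.57)/2 × 1 = 20.285
  [4→10]: (21.57+22.69)/2 × 6 = 132.78
  [10→11]: (22.69+21.92)/2 × 1 = 22.305
  [11→12]: (21.92+21.08)/2 × 1 = 21.5
  [12→14]: (21.08+19.31)/2 × 2 = 40.39
  Sum = 269.17 µg/mL·h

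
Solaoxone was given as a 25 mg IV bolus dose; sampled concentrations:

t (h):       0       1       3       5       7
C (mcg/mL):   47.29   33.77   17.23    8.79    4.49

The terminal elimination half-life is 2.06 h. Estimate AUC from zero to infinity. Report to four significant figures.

AUC = 144.2 mcg/mL·h

Trapezoidal AUC_0→7:
  [0→1]: (47.29+33.77)/2 × 1 = 40.53
  [1→3]: (33.77+17.23)/2 × 2 = 51.0
  [3→5]: (17.23+8.79)/2 × 2 = 26.02
  [5→7]: (8.79+4.49)/2 × 2 = 13.28
  Sum = 130.83 mcg/mL·h
k_e = ln2 / t½ = 0.693147 / 2.06 = 0.3365 h^-1
Extrapolated tail: C_last / k_e = 4.49 / 0.3365 = 13.343
AUC_0→∞ = 130.83 + 13.343 = 144.173 mcg/mL·h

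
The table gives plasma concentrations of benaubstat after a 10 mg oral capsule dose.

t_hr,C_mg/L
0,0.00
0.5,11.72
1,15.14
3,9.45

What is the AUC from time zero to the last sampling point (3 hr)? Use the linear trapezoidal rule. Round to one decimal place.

AUC = 34.2 mg/L·hr

Trapezoidal AUC_0→3:
  [0→0.5]: (0.00+11.72)/2 × 0.5 = 2.93
  [0.5→1]: (11.72+15.14)/2 × 0.5 = 6.715
  [1→3]: (15.14+9.45)/2 × 2 = 24.59
  Sum = 34.235 mg/L·hr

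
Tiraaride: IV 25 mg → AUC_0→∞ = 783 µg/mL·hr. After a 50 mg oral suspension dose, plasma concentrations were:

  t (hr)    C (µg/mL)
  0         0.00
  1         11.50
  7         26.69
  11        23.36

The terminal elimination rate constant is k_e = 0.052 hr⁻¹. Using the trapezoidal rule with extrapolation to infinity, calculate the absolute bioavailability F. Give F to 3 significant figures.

Trapezoidal AUC_0→11 (oral suspension):
  [0→1]: (0.00+11.50)/2 × 1 = 5.75
  [1→7]: (11.50+26.69)/2 × 6 = 114.57
  [7→11]: (26.69+23.36)/2 × 4 = 100.1
  Sum = 220.42 µg/mL·hr
Tail: C_last/k_e = 23.36/0.052 = 449.231
AUC_0→∞ (oral suspension) = 220.42 + 449.231 = 669.651 µg/mL·hr
F = (AUC_ev/D_ev)/(AUC_iv/D_iv) = (669.651/50)/(783/25) = 13.39302/31.32 = 0.4276

F = 0.428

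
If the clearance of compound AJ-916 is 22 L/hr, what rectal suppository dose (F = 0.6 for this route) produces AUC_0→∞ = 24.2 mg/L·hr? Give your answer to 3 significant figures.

Dose = CL × AUC_0→∞ / F
     = 22 × 24.2 / 0.6 = 887.333 mg

Dose = 887 mg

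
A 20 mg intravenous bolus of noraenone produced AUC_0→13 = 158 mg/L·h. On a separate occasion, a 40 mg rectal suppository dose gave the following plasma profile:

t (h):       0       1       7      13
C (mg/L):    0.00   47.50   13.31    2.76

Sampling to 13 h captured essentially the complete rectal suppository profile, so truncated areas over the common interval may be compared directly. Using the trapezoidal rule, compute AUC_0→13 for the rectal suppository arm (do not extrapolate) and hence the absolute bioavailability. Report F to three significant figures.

F = 0.805

Trapezoidal AUC_0→13 (rectal suppository):
  [0→1]: (0.00+47.50)/2 × 1 = 23.75
  [1→7]: (47.50+13.31)/2 × 6 = 182.43
  [7→13]: (13.31+2.76)/2 × 6 = 48.21
  Sum = 254.39 mg/L·h
F = (AUC_ev/D_ev)/(AUC_iv/D_iv) = (254.39/40)/(158/20) = 6.35975/7.9 = 0.8050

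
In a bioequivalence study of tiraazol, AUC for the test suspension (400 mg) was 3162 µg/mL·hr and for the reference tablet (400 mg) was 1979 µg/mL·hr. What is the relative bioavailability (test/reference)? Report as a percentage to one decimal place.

F_rel = (AUC_test/D_test) / (AUC_ref/D_ref)
      = (3162/400) / (1979/400)
      = 7.905 / 4.9475 = 1.5978 = 159.78%

F_rel = 159.8%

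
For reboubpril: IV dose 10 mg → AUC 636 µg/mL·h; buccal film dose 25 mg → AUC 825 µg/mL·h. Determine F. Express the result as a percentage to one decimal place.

F = 51.9%

F = (AUC_ev / D_ev) / (AUC_iv / D_iv)
  = (825/25) / (636/10)
  = 33 / 63.6 = 0.5189
  = 51.89%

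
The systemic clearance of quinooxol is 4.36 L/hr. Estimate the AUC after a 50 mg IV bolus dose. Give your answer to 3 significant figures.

AUC = 11.5 mg/L·hr

AUC_0→∞ = Dose_iv / CL
        = 50 / 4.36 = 11.4679 mg/L·hr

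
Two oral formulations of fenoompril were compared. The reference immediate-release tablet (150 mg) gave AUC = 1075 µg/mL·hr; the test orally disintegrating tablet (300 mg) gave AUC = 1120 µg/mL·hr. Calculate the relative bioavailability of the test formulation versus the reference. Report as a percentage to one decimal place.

F_rel = 52.1%

F_rel = (AUC_test/D_test) / (AUC_ref/D_ref)
      = (1120/300) / (1075/150)
      = 3.73333 / 7.16667 = 0.5209 = 52.09%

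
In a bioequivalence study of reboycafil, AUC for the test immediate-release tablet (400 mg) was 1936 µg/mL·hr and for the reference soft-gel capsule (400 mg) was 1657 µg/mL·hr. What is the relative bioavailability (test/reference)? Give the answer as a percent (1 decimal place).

F_rel = 116.8%

F_rel = (AUC_test/D_test) / (AUC_ref/D_ref)
      = (1936/400) / (1657/400)
      = 4.84 / 4.1425 = 1.1684 = 116.84%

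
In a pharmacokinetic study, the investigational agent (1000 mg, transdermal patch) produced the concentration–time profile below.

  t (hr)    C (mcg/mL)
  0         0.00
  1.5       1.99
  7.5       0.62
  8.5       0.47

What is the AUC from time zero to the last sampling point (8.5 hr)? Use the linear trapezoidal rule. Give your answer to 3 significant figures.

AUC = 9.87 mcg/mL·hr

Trapezoidal AUC_0→8.5:
  [0→1.5]: (0.00+1.99)/2 × 1.5 = 1.4925
  [1.5→7.5]: (1.99+0.62)/2 × 6 = 7.83
  [7.5→8.5]: (0.62+0.47)/2 × 1 = 0.545
  Sum = 9.8675 mcg/mL·hr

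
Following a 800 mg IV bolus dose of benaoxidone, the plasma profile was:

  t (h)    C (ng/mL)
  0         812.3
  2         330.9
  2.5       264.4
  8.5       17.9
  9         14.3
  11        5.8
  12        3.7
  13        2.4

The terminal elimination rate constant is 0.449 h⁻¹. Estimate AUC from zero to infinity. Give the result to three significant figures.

AUC = 2180 ng/mL·h

Trapezoidal AUC_0→13:
  [0→2]: (812.3+330.9)/2 × 2 = 1143.2
  [2→2.5]: (330.9+264.4)/2 × 0.5 = 148.825
  [2.5→8.5]: (264.4+17.9)/2 × 6 = 846.9
  [8.5→9]: (17.9+14.3)/2 × 0.5 = 8.05
  [9→11]: (14.3+5.8)/2 × 2 = 20.1
  [11→12]: (5.8+3.7)/2 × 1 = 4.75
  [12→13]: (3.7+2.4)/2 × 1 = 3.05
  Sum = 2174.875 ng/mL·h
Extrapolated tail: C_last / k_e = 2.4 / 0.449 = 5.345
AUC_0→∞ = 2174.875 + 5.345 = 2180.22 ng/mL·h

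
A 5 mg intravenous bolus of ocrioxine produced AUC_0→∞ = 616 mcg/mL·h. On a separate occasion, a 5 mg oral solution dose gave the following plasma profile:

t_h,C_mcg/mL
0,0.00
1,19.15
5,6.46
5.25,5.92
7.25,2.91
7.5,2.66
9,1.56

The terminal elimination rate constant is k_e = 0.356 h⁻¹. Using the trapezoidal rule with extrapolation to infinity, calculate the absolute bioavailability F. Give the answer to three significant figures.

F = 0.129

Trapezoidal AUC_0→9 (oral solution):
  [0→1]: (0.00+19.15)/2 × 1 = 9.575
  [1→5]: (19.15+6.46)/2 × 4 = 51.22
  [5→5.25]: (6.46+5.92)/2 × 0.25 = 1.5475
  [5.25→7.25]: (5.92+2.91)/2 × 2 = 8.83
  [7.25→7.5]: (2.91+2.66)/2 × 0.25 = 0.69625
  [7.5→9]: (2.66+1.56)/2 × 1.5 = 3.165
  Sum = 75.03375 mcg/mL·h
Tail: C_last/k_e = 1.56/0.356 = 4.382
AUC_0→∞ (oral solution) = 75.03375 + 4.382 = 79.41575 mcg/mL·h
F = (AUC_ev/D_ev)/(AUC_iv/D_iv) = (79.41575/5)/(616/5) = 15.88315/123.2 = 0.1289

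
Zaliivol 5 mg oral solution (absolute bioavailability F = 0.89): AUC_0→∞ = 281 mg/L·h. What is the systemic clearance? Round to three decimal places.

CL = 0.016 L/h

CL = F × Dose / AUC_0→∞
   = 0.89 × 5 / 281 = 0.0158363 L/h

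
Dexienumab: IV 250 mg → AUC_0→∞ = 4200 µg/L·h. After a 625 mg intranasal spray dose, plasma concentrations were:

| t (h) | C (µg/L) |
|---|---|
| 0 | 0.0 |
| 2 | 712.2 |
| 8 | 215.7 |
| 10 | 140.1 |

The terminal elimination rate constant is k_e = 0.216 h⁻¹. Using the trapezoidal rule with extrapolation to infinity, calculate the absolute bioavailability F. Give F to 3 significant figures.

F = 0.429

Trapezoidal AUC_0→10 (intranasal spray):
  [0→2]: (0.0+712.2)/2 × 2 = 712.2
  [2→8]: (712.2+215.7)/2 × 6 = 2783.7
  [8→10]: (215.7+140.1)/2 × 2 = 355.8
  Sum = 3851.7 µg/L·h
Tail: C_last/k_e = 140.1/0.216 = 648.611
AUC_0→∞ (intranasal spray) = 3851.7 + 648.611 = 4500.311 µg/L·h
F = (AUC_ev/D_ev)/(AUC_iv/D_iv) = (4500.311/625)/(4200/250) = 7.2004976/16.8 = 0.4286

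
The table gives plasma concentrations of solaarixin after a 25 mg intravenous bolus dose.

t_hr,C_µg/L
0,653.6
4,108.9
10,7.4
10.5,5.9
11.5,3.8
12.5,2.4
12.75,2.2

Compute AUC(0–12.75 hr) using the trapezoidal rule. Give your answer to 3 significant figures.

AUC = 1890 µg/L·hr

Trapezoidal AUC_0→12.75:
  [0→4]: (653.6+108.9)/2 × 4 = 1525.0
  [4→10]: (108.9+7.4)/2 × 6 = 348.9
  [10→10.5]: (7.4+5.9)/2 × 0.5 = 3.325
  [10.5→11.5]: (5.9+3.8)/2 × 1 = 4.85
  [11.5→12.5]: (3.8+2.4)/2 × 1 = 3.1
  [12.5→12.75]: (2.4+2.2)/2 × 0.25 = 0.575
  Sum = 1885.75 µg/L·hr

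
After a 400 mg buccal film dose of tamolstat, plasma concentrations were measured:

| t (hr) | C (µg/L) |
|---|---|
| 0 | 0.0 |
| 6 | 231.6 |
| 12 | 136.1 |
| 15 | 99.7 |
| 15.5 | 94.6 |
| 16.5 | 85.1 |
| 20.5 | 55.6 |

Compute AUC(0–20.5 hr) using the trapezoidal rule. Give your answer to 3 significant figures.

AUC = 2570 µg/L·hr

Trapezoidal AUC_0→20.5:
  [0→6]: (0.0+231.6)/2 × 6 = 694.8
  [6→12]: (231.6+136.1)/2 × 6 = 1103.1
  [12→15]: (136.1+99.7)/2 × 3 = 353.7
  [15→15.5]: (99.7+94.6)/2 × 0.5 = 48.575
  [15.5→16.5]: (94.6+85.1)/2 × 1 = 89.85
  [16.5→20.5]: (85.1+55.6)/2 × 4 = 281.4
  Sum = 2571.425 µg/L·hr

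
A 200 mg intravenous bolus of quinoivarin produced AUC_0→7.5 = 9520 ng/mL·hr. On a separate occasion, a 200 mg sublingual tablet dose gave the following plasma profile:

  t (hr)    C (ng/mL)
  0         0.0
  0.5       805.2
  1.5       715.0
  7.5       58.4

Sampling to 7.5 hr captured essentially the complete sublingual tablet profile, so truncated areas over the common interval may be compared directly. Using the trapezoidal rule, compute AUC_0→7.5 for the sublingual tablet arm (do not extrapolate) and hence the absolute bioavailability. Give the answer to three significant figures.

Trapezoidal AUC_0→7.5 (sublingual tablet):
  [0→0.5]: (0.0+805.2)/2 × 0.5 = 201.3
  [0.5→1.5]: (805.2+715.0)/2 × 1 = 760.1
  [1.5→7.5]: (715.0+58.4)/2 × 6 = 2320.2
  Sum = 3281.6 ng/mL·hr
F = (AUC_ev/D_ev)/(AUC_iv/D_iv) = (3281.6/200)/(9520/200) = 16.408/47.6 = 0.3447

F = 0.345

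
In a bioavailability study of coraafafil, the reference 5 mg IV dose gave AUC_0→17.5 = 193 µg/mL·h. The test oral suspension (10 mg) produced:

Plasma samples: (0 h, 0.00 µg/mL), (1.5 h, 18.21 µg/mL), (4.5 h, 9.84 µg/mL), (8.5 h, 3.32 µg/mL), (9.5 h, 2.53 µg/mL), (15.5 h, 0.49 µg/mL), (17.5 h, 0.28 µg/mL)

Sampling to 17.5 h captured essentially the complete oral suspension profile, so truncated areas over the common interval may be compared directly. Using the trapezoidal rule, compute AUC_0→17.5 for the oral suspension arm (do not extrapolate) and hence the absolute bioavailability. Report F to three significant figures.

F = 0.246

Trapezoidal AUC_0→17.5 (oral suspension):
  [0→1.5]: (0.00+18.21)/2 × 1.5 = 13.6575
  [1.5→4.5]: (18.21+9.84)/2 × 3 = 42.075
  [4.5→8.5]: (9.84+3.32)/2 × 4 = 26.32
  [8.5→9.5]: (3.32+2.53)/2 × 1 = 2.925
  [9.5→15.5]: (2.53+0.49)/2 × 6 = 9.06
  [15.5→17.5]: (0.49+0.28)/2 × 2 = 0.77
  Sum = 94.8075 µg/mL·h
F = (AUC_ev/D_ev)/(AUC_iv/D_iv) = (94.8075/10)/(193/5) = 9.48075/38.6 = 0.2456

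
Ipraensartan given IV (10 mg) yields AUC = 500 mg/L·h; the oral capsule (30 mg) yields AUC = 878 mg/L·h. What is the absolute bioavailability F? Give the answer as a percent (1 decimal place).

F = (AUC_ev / D_ev) / (AUC_iv / D_iv)
  = (878/30) / (500/10)
  = 29.2667 / 50 = 0.5853
  = 58.53%

F = 58.5%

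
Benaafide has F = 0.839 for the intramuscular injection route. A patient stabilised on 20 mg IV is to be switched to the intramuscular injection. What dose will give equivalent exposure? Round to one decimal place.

For equal systemic exposure: F × D_ev = D_iv
D_ev = D_iv / F = 20 / 0.839 = 23.8379 mg

D_intramuscular = 23.8 mg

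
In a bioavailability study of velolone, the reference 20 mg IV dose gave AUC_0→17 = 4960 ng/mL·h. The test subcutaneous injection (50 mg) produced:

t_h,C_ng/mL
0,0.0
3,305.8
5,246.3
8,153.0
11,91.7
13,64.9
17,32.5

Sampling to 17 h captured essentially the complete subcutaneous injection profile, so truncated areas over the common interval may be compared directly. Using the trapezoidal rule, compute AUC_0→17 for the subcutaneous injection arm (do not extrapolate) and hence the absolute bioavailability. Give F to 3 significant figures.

F = 0.188

Trapezoidal AUC_0→17 (subcutaneous injection):
  [0→3]: (0.0+305.8)/2 × 3 = 458.7
  [3→5]: (305.8+246.3)/2 × 2 = 552.1
  [5→8]: (246.3+153.0)/2 × 3 = 598.95
  [8→11]: (153.0+91.7)/2 × 3 = 367.05
  [11→13]: (91.7+64.9)/2 × 2 = 156.6
  [13→17]: (64.9+32.5)/2 × 4 = 194.8
  Sum = 2328.2 ng/mL·h
F = (AUC_ev/D_ev)/(AUC_iv/D_iv) = (2328.2/50)/(4960/20) = 46.564/248 = 0.1878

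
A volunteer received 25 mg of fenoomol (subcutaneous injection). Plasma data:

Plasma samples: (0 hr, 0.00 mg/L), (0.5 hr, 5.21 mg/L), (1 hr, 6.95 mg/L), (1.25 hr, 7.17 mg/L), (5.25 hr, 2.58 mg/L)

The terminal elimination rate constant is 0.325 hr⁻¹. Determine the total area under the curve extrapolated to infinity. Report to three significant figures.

AUC = 33.5 mg/L·hr

Trapezoidal AUC_0→5.25:
  [0→0.5]: (0.00+5.21)/2 × 0.5 = 1.3025
  [0.5→1]: (5.21+6.95)/2 × 0.5 = 3.04
  [1→1.25]: (6.95+7.17)/2 × 0.25 = 1.765
  [1.25→5.25]: (7.17+2.58)/2 × 4 = 19.5
  Sum = 25.6075 mg/L·hr
Extrapolated tail: C_last / k_e = 2.58 / 0.325 = 7.938
AUC_0→∞ = 25.6075 + 7.938 = 33.5455 mg/L·hr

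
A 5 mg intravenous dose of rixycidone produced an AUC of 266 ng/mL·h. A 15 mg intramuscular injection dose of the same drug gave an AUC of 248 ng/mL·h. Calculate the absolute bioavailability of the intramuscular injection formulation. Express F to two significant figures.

F = (AUC_ev / D_ev) / (AUC_iv / D_iv)
  = (248/15) / (266/5)
  = 16.5333 / 53.2 = 0.3108

F = 0.31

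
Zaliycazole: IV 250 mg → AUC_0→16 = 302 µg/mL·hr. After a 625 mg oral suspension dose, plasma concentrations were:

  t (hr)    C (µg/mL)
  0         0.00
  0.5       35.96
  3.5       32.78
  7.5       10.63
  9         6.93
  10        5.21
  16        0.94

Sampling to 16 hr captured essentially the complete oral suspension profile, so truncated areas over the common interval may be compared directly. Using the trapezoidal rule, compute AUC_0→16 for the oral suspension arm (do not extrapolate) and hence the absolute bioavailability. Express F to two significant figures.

F = 0.31

Trapezoidal AUC_0→16 (oral suspension):
  [0→0.5]: (0.00+35.96)/2 × 0.5 = 8.99
  [0.5→3.5]: (35.96+32.78)/2 × 3 = 103.11
  [3.5→7.5]: (32.78+10.63)/2 × 4 = 86.82
  [7.5→9]: (10.63+6.93)/2 × 1.5 = 13.17
  [9→10]: (6.93+5.21)/2 × 1 = 6.07
  [10→16]: (5.21+0.94)/2 × 6 = 18.45
  Sum = 236.61 µg/mL·hr
F = (AUC_ev/D_ev)/(AUC_iv/D_iv) = (236.61/625)/(302/250) = 0.378576/1.208 = 0.3134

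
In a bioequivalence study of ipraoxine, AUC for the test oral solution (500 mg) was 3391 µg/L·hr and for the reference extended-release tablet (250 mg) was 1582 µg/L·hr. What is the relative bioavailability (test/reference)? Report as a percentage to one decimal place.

F_rel = 107.2%

F_rel = (AUC_test/D_test) / (AUC_ref/D_ref)
      = (3391/500) / (1582/250)
      = 6.782 / 6.328 = 1.0717 = 107.17%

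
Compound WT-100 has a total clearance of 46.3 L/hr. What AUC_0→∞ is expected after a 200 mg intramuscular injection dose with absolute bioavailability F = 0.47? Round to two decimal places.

AUC = 2.03 mg/L·hr

AUC_0→∞ = F × Dose / CL
        = 0.47 × 200 / 46.3 = 2.03024 mg/L·hr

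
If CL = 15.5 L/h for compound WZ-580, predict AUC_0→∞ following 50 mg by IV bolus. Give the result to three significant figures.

AUC_0→∞ = Dose_iv / CL
        = 50 / 15.5 = 3.22581 mg/L·h

AUC = 3.23 mg/L·h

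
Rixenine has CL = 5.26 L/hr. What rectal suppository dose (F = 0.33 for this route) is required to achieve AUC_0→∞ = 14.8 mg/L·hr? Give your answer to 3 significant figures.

Dose = 236 mg

Dose = CL × AUC_0→∞ / F
     = 5.26 × 14.8 / 0.33 = 235.903 mg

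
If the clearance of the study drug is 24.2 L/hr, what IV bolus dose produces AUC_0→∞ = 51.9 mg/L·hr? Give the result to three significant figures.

Dose = 1260 mg

Dose_iv = CL × AUC_0→∞
     = 24.2 × 51.9 = 1255.98 mg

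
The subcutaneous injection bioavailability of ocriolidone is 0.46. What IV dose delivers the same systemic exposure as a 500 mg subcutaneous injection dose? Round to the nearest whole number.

Systemic exposure from an extravascular dose = F × D_ev, so the equivalent IV dose is F × D_ev.
D_iv = F × D_ev = 0.46 × 500 = 230 mg

D_iv = 230 mg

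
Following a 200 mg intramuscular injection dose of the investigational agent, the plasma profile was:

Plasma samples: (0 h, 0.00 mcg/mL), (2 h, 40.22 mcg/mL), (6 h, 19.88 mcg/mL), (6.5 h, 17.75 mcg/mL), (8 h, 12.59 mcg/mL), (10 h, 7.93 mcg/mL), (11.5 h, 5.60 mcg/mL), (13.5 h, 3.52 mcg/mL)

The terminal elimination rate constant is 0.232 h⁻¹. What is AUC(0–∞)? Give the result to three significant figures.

AUC = 248 mcg/mL·h

Trapezoidal AUC_0→13.5:
  [0→2]: (0.00+40.22)/2 × 2 = 40.22
  [2→6]: (40.22+19.88)/2 × 4 = 120.2
  [6→6.5]: (19.88+17.75)/2 × 0.5 = 9.4075
  [6.5→8]: (17.75+12.59)/2 × 1.5 = 22.755
  [8→10]: (12.59+7.93)/2 × 2 = 20.52
  [10→11.5]: (7.93+5.60)/2 × 1.5 = 10.1475
  [11.5→13.5]: (5.60+3.52)/2 × 2 = 9.12
  Sum = 232.37 mcg/mL·h
Extrapolated tail: C_last / k_e = 3.52 / 0.232 = 15.172
AUC_0→∞ = 232.37 + 15.172 = 247.542 mcg/mL·h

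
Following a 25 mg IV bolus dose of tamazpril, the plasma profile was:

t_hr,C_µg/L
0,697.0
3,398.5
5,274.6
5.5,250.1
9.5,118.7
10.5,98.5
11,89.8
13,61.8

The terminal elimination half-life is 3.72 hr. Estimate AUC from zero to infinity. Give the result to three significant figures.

AUC = 3820 µg/L·hr

Trapezoidal AUC_0→13:
  [0→3]: (697.0+398.5)/2 × 3 = 1643.25
  [3→5]: (398.5+274.6)/2 × 2 = 673.1
  [5→5.5]: (274.6+250.1)/2 × 0.5 = 131.175
  [5.5→9.5]: (250.1+118.7)/2 × 4 = 737.6
  [9.5→10.5]: (118.7+98.5)/2 × 1 = 108.6
  [10.5→11]: (98.5+89.8)/2 × 0.5 = 47.075
  [11→13]: (89.8+61.8)/2 × 2 = 151.6
  Sum = 3492.4 µg/L·hr
k_e = ln2 / t½ = 0.693147 / 3.72 = 0.1863 hr^-1
Extrapolated tail: C_last / k_e = 61.8 / 0.1863 = 331.723
AUC_0→∞ = 3492.4 + 331.723 = 3824.123 µg/L·hr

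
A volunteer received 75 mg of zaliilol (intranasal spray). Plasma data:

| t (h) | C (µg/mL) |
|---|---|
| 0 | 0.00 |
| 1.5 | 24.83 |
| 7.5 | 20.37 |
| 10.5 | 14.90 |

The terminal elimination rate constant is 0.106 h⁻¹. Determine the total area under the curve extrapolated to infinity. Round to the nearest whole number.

AUC = 348 µg/mL·h

Trapezoidal AUC_0→10.5:
  [0→1.5]: (0.00+24.83)/2 × 1.5 = 18.6225
  [1.5→7.5]: (24.83+20.37)/2 × 6 = 135.6
  [7.5→10.5]: (20.37+14.90)/2 × 3 = 52.905
  Sum = 207.1275 µg/mL·h
Extrapolated tail: C_last / k_e = 14.90 / 0.106 = 140.566
AUC_0→∞ = 207.1275 + 140.566 = 347.6935 µg/mL·h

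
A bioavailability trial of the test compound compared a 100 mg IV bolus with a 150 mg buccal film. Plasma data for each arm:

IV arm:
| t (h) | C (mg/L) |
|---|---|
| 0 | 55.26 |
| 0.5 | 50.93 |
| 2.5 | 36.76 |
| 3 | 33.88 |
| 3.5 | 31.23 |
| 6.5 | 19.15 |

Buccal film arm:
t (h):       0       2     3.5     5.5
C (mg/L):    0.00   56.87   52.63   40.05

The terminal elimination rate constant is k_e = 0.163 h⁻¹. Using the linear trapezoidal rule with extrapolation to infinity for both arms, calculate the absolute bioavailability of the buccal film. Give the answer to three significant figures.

F = 0.933

Trapezoidal AUC_0→6.5 (IV):
  [0→0.5]: (55.26+50.93)/2 × 0.5 = 26.5475
  [0.5→2.5]: (50.93+36.76)/2 × 2 = 87.69
  [2.5→3]: (36.76+33.88)/2 × 0.5 = 17.66
  [3→3.5]: (33.88+31.23)/2 × 0.5 = 16.2775
  [3.5→6.5]: (31.23+19.15)/2 × 3 = 75.57
  Sum = 223.745 mg/L·h
IV tail: 19.15/0.163 = 117.485; AUC_iv,0→∞ = 223.745 + 117.485 = 341.23 mg/L·h
Trapezoidal AUC_0→5.5 (buccal film):
  [0→2]: (0.00+56.87)/2 × 2 = 56.87
  [2→3.5]: (56.87+52.63)/2 × 1.5 = 82.125
  [3.5→5.5]: (52.63+40.05)/2 × 2 = 92.68
  Sum = 231.675 mg/L·h
buccal film tail: 40.05/0.163 = 245.706; AUC_ev,0→∞ = 231.675 + 245.706 = 477.381 mg/L·h
F = (AUC_ev/D_ev)/(AUC_iv/D_iv) = (477.381/150)/(341.23/100) = 3.18254/3.4123 = 0.9327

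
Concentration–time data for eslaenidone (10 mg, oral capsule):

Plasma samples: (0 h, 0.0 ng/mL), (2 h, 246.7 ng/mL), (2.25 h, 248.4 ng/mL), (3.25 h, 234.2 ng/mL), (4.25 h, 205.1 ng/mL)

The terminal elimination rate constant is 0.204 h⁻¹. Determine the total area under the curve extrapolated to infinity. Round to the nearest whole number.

AUC = 1775 ng/mL·h

Trapezoidal AUC_0→4.25:
  [0→2]: (0.0+246.7)/2 × 2 = 246.7
  [2→2.25]: (246.7+248.4)/2 × 0.25 = 61.8875
  [2.25→3.25]: (248.4+234.2)/2 × 1 = 241.3
  [3.25→4.25]: (234.2+205.1)/2 × 1 = 219.65
  Sum = 769.5375 ng/mL·h
Extrapolated tail: C_last / k_e = 205.1 / 0.204 = 1005.392
AUC_0→∞ = 769.5375 + 1005.392 = 1774.9295 ng/mL·h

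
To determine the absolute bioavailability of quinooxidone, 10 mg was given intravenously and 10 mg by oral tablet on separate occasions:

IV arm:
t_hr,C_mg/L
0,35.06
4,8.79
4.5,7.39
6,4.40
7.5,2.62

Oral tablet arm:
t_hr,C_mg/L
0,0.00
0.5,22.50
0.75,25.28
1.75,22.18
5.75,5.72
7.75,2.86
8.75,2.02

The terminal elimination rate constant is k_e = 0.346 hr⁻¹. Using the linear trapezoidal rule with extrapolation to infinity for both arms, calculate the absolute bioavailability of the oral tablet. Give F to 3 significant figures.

F = 0.952

Trapezoidal AUC_0→7.5 (IV):
  [0→4]: (35.06+8.79)/2 × 4 = 87.7
  [4→4.5]: (8.79+7.39)/2 × 0.5 = 4.045
  [4.5→6]: (7.39+4.40)/2 × 1.5 = 8.8425
  [6→7.5]: (4.40+2.62)/2 × 1.5 = 5.265
  Sum = 105.8525 mg/L·hr
IV tail: 2.62/0.346 = 7.572; AUC_iv,0→∞ = 105.8525 + 7.572 = 113.4245 mg/L·hr
Trapezoidal AUC_0→8.75 (oral tablet):
  [0→0.5]: (0.00+22.50)/2 × 0.5 = 5.625
  [0.5→0.75]: (22.50+25.28)/2 × 0.25 = 5.9725
  [0.75→1.75]: (25.28+22.18)/2 × 1 = 23.73
  [1.75→5.75]: (22.18+5.72)/2 × 4 = 55.8
  [5.75→7.75]: (5.72+2.86)/2 × 2 = 8.58
  [7.75→8.75]: (2.86+2.02)/2 × 1 = 2.44
  Sum = 102.1475 mg/L·hr
oral tablet tail: 2.02/0.346 = 5.838; AUC_ev,0→∞ = 102.1475 + 5.838 = 107.9855 mg/L·hr
F = (AUC_ev/D_ev)/(AUC_iv/D_iv) = (107.9855/10)/(113.4245/10) = 10.79855/11.34245 = 0.9520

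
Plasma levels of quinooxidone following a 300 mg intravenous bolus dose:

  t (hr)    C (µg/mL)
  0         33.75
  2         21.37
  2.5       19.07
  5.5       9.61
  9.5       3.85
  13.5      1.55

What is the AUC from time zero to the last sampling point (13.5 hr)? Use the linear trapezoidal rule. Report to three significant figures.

AUC = 146 µg/mL·hr

Trapezoidal AUC_0→13.5:
  [0→2]: (33.75+21.37)/2 × 2 = 55.12
  [2→2.5]: (21.37+19.07)/2 × 0.5 = 10.11
  [2.5→5.5]: (19.07+9.61)/2 × 3 = 43.02
  [5.5→9.5]: (9.61+3.85)/2 × 4 = 26.92
  [9.5→13.5]: (3.85+1.55)/2 × 4 = 10.8
  Sum = 145.97 µg/mL·hr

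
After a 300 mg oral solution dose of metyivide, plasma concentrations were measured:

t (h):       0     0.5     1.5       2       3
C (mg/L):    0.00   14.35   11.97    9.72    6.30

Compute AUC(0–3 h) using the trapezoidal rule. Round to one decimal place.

Trapezoidal AUC_0→3:
  [0→0.5]: (0.00+14.35)/2 × 0.5 = 3.5875
  [0.5→1.5]: (14.35+11.97)/2 × 1 = 13.16
  [1.5→2]: (11.97+9.72)/2 × 0.5 = 5.4225
  [2→3]: (9.72+6.30)/2 × 1 = 8.01
  Sum = 30.18 mg/L·h

AUC = 30.2 mg/L·h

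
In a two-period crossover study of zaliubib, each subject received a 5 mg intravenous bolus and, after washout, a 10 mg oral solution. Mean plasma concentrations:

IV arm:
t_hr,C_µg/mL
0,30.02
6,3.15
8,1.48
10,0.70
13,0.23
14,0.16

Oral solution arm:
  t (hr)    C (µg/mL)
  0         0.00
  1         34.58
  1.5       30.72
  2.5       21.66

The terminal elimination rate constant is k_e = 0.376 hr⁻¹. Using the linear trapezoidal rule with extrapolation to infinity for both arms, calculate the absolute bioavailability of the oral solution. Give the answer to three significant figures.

Trapezoidal AUC_0→14 (IV):
  [0→6]: (30.02+3.15)/2 × 6 = 99.51
  [6→8]: (3.15+1.48)/2 × 2 = 4.63
  [8→10]: (1.48+0.70)/2 × 2 = 2.18
  [10→13]: (0.70+0.23)/2 × 3 = 1.395
  [13→14]: (0.23+0.16)/2 × 1 = 0.195
  Sum = 107.91 µg/mL·hr
IV tail: 0.16/0.376 = 0.426; AUC_iv,0→∞ = 107.91 + 0.426 = 108.336 µg/mL·hr
Trapezoidal AUC_0→2.5 (oral solution):
  [0→1]: (0.00+34.58)/2 × 1 = 17.29
  [1→1.5]: (34.58+30.72)/2 × 0.5 = 16.325
  [1.5→2.5]: (30.72+21.66)/2 × 1 = 26.19
  Sum = 59.805 µg/mL·hr
oral solution tail: 21.66/0.376 = 57.606; AUC_ev,0→∞ = 59.805 + 57.606 = 117.411 µg/mL·hr
F = (AUC_ev/D_ev)/(AUC_iv/D_iv) = (117.411/10)/(108.336/5) = 11.7411/21.6672 = 0.5419

F = 0.542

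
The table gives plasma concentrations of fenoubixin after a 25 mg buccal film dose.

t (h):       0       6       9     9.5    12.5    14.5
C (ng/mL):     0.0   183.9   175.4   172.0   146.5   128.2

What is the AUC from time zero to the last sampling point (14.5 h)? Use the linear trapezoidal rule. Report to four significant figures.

Trapezoidal AUC_0→14.5:
  [0→6]: (0.0+183.9)/2 × 6 = 551.7
  [6→9]: (183.9+175.4)/2 × 3 = 538.95
  [9→9.5]: (175.4+172.0)/2 × 0.5 = 86.85
  [9.5→12.5]: (172.0+146.5)/2 × 3 = 477.75
  [12.5→14.5]: (146.5+128.2)/2 × 2 = 274.7
  Sum = 1929.95 ng/mL·h

AUC = 1930 ng/mL·h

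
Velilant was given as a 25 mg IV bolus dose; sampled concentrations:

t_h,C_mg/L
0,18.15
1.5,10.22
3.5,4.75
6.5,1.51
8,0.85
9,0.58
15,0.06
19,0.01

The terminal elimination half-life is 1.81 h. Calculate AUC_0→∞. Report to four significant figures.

AUC = 50.21 mg/L·h

Trapezoidal AUC_0→19:
  [0→1.5]: (18.15+10.22)/2 × 1.5 = 21.2775
  [1.5→3.5]: (10.22+4.75)/2 × 2 = 14.97
  [3.5→6.5]: (4.75+1.51)/2 × 3 = 9.39
  [6.5→8]: (1.51+0.85)/2 × 1.5 = 1.77
  [8→9]: (0.85+0.58)/2 × 1 = 0.715
  [9→15]: (0.58+0.06)/2 × 6 = 1.92
  [15→19]: (0.06+0.01)/2 × 4 = 0.14
  Sum = 50.1825 mg/L·h
k_e = ln2 / t½ = 0.693147 / 1.81 = 0.3830 h^-1
Extrapolated tail: C_last / k_e = 0.01 / 0.383 = 0.026
AUC_0→∞ = 50.1825 + 0.026 = 50.2085 mg/L·h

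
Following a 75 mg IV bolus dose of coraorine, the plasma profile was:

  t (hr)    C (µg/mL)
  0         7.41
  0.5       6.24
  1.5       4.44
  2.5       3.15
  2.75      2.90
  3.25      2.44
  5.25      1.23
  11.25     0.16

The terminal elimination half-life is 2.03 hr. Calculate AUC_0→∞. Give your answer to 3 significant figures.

Trapezoidal AUC_0→11.25:
  [0→0.5]: (7.41+6.24)/2 × 0.5 = 3.4125
  [0.5→1.5]: (6.24+4.44)/2 × 1 = 5.34
  [1.5→2.5]: (4.44+3.15)/2 × 1 = 3.795
  [2.5→2.75]: (3.15+2.90)/2 × 0.25 = 0.75625
  [2.75→3.25]: (2.90+2.44)/2 × 0.5 = 1.335
  [3.25→5.25]: (2.44+1.23)/2 × 2 = 3.67
  [5.25→11.25]: (1.23+0.16)/2 × 6 = 4.17
  Sum = 22.47875 µg/mL·hr
k_e = ln2 / t½ = 0.693147 / 2.03 = 0.3415 hr^-1
Extrapolated tail: C_last / k_e = 0.16 / 0.3415 = 0.469
AUC_0→∞ = 22.47875 + 0.469 = 22.94775 µg/mL·hr

AUC = 22.9 µg/mL·hr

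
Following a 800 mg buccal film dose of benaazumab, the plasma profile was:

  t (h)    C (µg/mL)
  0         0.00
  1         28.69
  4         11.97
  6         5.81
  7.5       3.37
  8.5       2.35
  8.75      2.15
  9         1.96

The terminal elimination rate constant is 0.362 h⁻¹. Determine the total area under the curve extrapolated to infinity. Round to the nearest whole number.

AUC = 109 µg/mL·h

Trapezoidal AUC_0→9:
  [0→1]: (0.00+28.69)/2 × 1 = 14.345
  [1→4]: (28.69+11.97)/2 × 3 = 60.99
  [4→6]: (11.97+5.81)/2 × 2 = 17.78
  [6→7.5]: (5.81+3.37)/2 × 1.5 = 6.885
  [7.5→8.5]: (3.37+2.35)/2 × 1 = 2.86
  [8.5→8.75]: (2.35+2.15)/2 × 0.25 = 0.5625
  [8.75→9]: (2.15+1.96)/2 × 0.25 = 0.51375
  Sum = 103.93625 µg/mL·h
Extrapolated tail: C_last / k_e = 1.96 / 0.362 = 5.414
AUC_0→∞ = 103.93625 + 5.414 = 109.35025 µg/mL·h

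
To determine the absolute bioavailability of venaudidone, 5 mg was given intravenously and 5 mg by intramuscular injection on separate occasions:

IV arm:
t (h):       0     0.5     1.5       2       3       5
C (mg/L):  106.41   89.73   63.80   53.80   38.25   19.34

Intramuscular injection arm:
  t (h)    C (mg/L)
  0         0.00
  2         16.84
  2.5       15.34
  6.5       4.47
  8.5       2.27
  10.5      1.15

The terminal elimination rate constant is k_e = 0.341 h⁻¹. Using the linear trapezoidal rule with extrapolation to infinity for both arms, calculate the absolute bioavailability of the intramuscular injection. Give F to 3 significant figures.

Trapezoidal AUC_0→5 (IV):
  [0→0.5]: (106.41+89.73)/2 × 0.5 = 49.035
  [0.5→1.5]: (89.73+63.80)/2 × 1 = 76.765
  [1.5→2]: (63.80+53.80)/2 × 0.5 = 29.4
  [2→3]: (53.80+38.25)/2 × 1 = 46.025
  [3→5]: (38.25+19.34)/2 × 2 = 57.59
  Sum = 258.815 mg/L·h
IV tail: 19.34/0.341 = 56.716; AUC_iv,0→∞ = 258.815 + 56.716 = 315.531 mg/L·h
Trapezoidal AUC_0→10.5 (intramuscular injection):
  [0→2]: (0.00+16.84)/2 × 2 = 16.84
  [2→2.5]: (16.84+15.34)/2 × 0.5 = 8.045
  [2.5→6.5]: (15.34+4.47)/2 × 4 = 39.62
  [6.5→8.5]: (4.47+2.27)/2 × 2 = 6.74
  [8.5→10.5]: (2.27+1.15)/2 × 2 = 3.42
  Sum = 74.665 mg/L·h
intramuscular injection tail: 1.15/0.341 = 3.372; AUC_ev,0→∞ = 74.665 + 3.372 = 78.037 mg/L·h
F = (AUC_ev/D_ev)/(AUC_iv/D_iv) = (78.037/5)/(315.531/5) = 15.6074/63.1062 = 0.2473

F = 0.247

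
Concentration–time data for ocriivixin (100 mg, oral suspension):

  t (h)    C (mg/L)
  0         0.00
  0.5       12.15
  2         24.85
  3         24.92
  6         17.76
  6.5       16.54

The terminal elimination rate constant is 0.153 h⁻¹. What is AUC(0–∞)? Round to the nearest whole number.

Trapezoidal AUC_0→6.5:
  [0→0.5]: (0.00+12.15)/2 × 0.5 = 3.0375
  [0.5→2]: (12.15+24.85)/2 × 1.5 = 27.75
  [2→3]: (24.85+24.92)/2 × 1 = 24.885
  [3→6]: (24.92+17.76)/2 × 3 = 64.02
  [6→6.5]: (17.76+16.54)/2 × 0.5 = 8.575
  Sum = 128.2675 mg/L·h
Extrapolated tail: C_last / k_e = 16.54 / 0.153 = 108.105
AUC_0→∞ = 128.2675 + 108.105 = 236.3725 mg/L·h

AUC = 236 mg/L·h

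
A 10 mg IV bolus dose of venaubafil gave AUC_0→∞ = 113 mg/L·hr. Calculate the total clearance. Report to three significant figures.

CL = 0.0885 L/hr

CL = Dose_iv / AUC_0→∞
   = 10 / 113 = 0.0884956 L/hr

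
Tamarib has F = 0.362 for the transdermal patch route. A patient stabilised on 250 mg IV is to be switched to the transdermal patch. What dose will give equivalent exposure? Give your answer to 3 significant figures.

For equal systemic exposure: F × D_ev = D_iv
D_ev = D_iv / F = 250 / 0.362 = 690.608 mg

D_transdermal = 691 mg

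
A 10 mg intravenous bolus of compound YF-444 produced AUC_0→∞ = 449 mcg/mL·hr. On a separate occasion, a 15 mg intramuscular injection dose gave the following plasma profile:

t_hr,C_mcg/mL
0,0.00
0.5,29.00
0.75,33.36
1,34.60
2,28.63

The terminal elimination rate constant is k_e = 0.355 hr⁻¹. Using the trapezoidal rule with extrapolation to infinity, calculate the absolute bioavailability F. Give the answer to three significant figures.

Trapezoidal AUC_0→2 (intramuscular injection):
  [0→0.5]: (0.00+29.00)/2 × 0.5 = 7.25
  [0.5→0.75]: (29.00+33.36)/2 × 0.25 = 7.795
  [0.75→1]: (33.36+34.60)/2 × 0.25 = 8.495
  [1→2]: (34.60+28.63)/2 × 1 = 31.615
  Sum = 55.155 mcg/mL·hr
Tail: C_last/k_e = 28.63/0.355 = 80.648
AUC_0→∞ (intramuscular injection) = 55.155 + 80.648 = 135.803 mcg/mL·hr
F = (AUC_ev/D_ev)/(AUC_iv/D_iv) = (135.803/15)/(449/10) = 9.05353/44.9 = 0.2016

F = 0.202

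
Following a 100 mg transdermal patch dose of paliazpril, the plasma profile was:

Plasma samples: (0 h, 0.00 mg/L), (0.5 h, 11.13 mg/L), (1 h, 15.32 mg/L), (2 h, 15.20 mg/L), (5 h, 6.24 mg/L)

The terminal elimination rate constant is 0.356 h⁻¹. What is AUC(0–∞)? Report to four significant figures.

Trapezoidal AUC_0→5:
  [0→0.5]: (0.00+11.13)/2 × 0.5 = 2.7825
  [0.5→1]: (11.13+15.32)/2 × 0.5 = 6.6125
  [1→2]: (15.32+15.20)/2 × 1 = 15.26
  [2→5]: (15.20+6.24)/2 × 3 = 32.16
  Sum = 56.815 mg/L·h
Extrapolated tail: C_last / k_e = 6.24 / 0.356 = 17.528
AUC_0→∞ = 56.815 + 17.528 = 74.343 mg/L·h

AUC = 74.34 mg/L·h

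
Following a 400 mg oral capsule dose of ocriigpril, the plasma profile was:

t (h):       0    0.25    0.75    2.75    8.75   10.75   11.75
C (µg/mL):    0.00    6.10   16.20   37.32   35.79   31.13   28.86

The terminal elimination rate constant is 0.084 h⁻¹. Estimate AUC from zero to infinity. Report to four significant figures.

Trapezoidal AUC_0→11.75:
  [0→0.25]: (0.00+6.10)/2 × 0.25 = 0.7625
  [0.25→0.75]: (6.10+16.20)/2 × 0.5 = 5.575
  [0.75→2.75]: (16.20+37.32)/2 × 2 = 53.52
  [2.75→8.75]: (37.32+35.79)/2 × 6 = 219.33
  [8.75→10.75]: (35.79+31.13)/2 × 2 = 66.92
  [10.75→11.75]: (31.13+28.86)/2 × 1 = 29.995
  Sum = 376.1025 µg/mL·h
Extrapolated tail: C_last / k_e = 28.86 / 0.084 = 343.571
AUC_0→∞ = 376.1025 + 343.571 = 719.6735 µg/mL·h

AUC = 719.7 µg/mL·h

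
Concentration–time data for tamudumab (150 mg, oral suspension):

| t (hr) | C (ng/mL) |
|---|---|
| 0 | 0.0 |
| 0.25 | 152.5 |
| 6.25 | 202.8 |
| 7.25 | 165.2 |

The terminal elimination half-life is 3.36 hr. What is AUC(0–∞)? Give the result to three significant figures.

AUC = 2070 ng/mL·hr

Trapezoidal AUC_0→7.25:
  [0→0.25]: (0.0+152.5)/2 × 0.25 = 19.0625
  [0.25→6.25]: (152.5+202.8)/2 × 6 = 1065.9
  [6.25→7.25]: (202.8+165.2)/2 × 1 = 184.0
  Sum = 1268.9625 ng/mL·hr
k_e = ln2 / t½ = 0.693147 / 3.36 = 0.2063 hr^-1
Extrapolated tail: C_last / k_e = 165.2 / 0.2063 = 800.776
AUC_0→∞ = 1268.9625 + 800.776 = 2069.7385 ng/mL·hr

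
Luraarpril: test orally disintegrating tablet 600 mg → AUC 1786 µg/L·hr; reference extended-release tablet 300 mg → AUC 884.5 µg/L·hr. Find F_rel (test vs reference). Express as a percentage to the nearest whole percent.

F_rel = 101%

F_rel = (AUC_test/D_test) / (AUC_ref/D_ref)
      = (1786/600) / (884.5/300)
      = 2.97667 / 2.94833 = 1.0096 = 100.96%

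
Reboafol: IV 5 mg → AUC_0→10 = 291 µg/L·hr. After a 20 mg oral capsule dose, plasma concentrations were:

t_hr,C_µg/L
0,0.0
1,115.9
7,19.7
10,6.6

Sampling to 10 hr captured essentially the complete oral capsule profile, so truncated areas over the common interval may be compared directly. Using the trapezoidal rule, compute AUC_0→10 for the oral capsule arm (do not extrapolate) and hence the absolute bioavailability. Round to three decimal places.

Trapezoidal AUC_0→10 (oral capsule):
  [0→1]: (0.0+115.9)/2 × 1 = 57.95
  [1→7]: (115.9+19.7)/2 × 6 = 406.8
  [7→10]: (19.7+6.6)/2 × 3 = 39.45
  Sum = 504.2 µg/L·hr
F = (AUC_ev/D_ev)/(AUC_iv/D_iv) = (504.2/20)/(291/5) = 25.21/58.2 = 0.4332

F = 0.433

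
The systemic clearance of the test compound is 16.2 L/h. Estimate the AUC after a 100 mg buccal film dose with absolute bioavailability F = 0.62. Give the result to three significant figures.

AUC_0→∞ = F × Dose / CL
        = 0.62 × 100 / 16.2 = 3.82716 mg/L·h

AUC = 3.83 mg/L·h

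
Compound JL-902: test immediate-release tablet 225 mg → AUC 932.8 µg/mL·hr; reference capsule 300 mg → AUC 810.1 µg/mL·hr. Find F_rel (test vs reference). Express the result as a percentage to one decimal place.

F_rel = 153.5%

F_rel = (AUC_test/D_test) / (AUC_ref/D_ref)
      = (932.8/225) / (810.1/300)
      = 4.14578 / 2.70033 = 1.5353 = 153.53%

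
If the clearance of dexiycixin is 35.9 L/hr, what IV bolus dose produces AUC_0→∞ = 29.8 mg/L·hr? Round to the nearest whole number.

Dose_iv = CL × AUC_0→∞
     = 35.9 × 29.8 = 1069.82 mg

Dose = 1070 mg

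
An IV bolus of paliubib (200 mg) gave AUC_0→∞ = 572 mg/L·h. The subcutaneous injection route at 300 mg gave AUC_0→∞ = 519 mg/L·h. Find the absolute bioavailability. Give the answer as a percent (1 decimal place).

F = 60.5%

F = (AUC_ev / D_ev) / (AUC_iv / D_iv)
  = (519/300) / (572/200)
  = 1.73 / 2.86 = 0.6049
  = 60.49%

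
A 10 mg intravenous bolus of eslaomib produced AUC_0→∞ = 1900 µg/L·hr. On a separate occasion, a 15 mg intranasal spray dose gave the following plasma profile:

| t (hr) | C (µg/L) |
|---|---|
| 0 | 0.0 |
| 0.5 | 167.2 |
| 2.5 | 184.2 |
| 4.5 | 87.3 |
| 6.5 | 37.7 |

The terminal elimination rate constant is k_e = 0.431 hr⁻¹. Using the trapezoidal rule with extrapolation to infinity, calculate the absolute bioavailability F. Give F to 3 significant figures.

F = 0.308

Trapezoidal AUC_0→6.5 (intranasal spray):
  [0→0.5]: (0.0+167.2)/2 × 0.5 = 41.8
  [0.5→2.5]: (167.2+184.2)/2 × 2 = 351.4
  [2.5→4.5]: (184.2+87.3)/2 × 2 = 271.5
  [4.5→6.5]: (87.3+37.7)/2 × 2 = 125.0
  Sum = 789.7 µg/L·hr
Tail: C_last/k_e = 37.7/0.431 = 87.471
AUC_0→∞ (intranasal spray) = 789.7 + 87.471 = 877.171 µg/L·hr
F = (AUC_ev/D_ev)/(AUC_iv/D_iv) = (877.171/15)/(1900/10) = 58.4781/190 = 0.3078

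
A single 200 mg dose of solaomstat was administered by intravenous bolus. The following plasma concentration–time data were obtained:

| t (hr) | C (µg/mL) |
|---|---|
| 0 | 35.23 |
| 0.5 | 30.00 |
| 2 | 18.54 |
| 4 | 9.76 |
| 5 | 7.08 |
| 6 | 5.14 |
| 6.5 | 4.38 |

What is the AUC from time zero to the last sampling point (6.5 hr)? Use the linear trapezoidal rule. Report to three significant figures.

Trapezoidal AUC_0→6.5:
  [0→0.5]: (35.23+30.00)/2 × 0.5 = 16.3075
  [0.5→2]: (30.00+18.54)/2 × 1.5 = 36.405
  [2→4]: (18.54+9.76)/2 × 2 = 28.3
  [4→5]: (9.76+7.08)/2 × 1 = 8.42
  [5→6]: (7.08+5.14)/2 × 1 = 6.11
  [6→6.5]: (5.14+4.38)/2 × 0.5 = 2.38
  Sum = 97.9225 µg/mL·hr

AUC = 97.9 µg/mL·hr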